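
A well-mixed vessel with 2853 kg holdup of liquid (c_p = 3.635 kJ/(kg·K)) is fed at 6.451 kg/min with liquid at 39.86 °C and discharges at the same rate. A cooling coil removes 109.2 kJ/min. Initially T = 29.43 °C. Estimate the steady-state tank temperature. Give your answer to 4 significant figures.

M c_p dT/dt = ṁ c_p (T_in − T) − Q̇.
At steady state dT/dt = 0 ⇒ T_ss = T_in − Q̇/(ṁ c_p) = 39.86 − 109.2/(6.451·3.635) = 35.2032 °C.

35.20 °C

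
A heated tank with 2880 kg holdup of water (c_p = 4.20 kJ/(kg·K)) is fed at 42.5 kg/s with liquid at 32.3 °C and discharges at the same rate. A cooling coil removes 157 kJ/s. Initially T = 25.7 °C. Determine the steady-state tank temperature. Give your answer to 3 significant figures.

31.4 °C

Energy balance: M c_p dT/dt = ṁ c_p (T_in − T) − 157.
At steady state dT/dt = 0 ⇒ T_ss = T_in − Q̇/(ṁ c_p) = 32.3 − 157/(42.5·4.20) = 31.420 °C.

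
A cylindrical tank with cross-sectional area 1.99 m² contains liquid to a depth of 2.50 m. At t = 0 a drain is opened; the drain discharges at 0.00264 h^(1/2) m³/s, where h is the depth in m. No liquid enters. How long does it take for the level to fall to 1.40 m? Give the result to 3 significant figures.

With no inflow, A dh/dt = −0.00264 √h.
Separate and integrate: 2(√h − √h₀) = −(0.00264/A) t.
t = 2A(√h₀ − √h)/0.00264 = 2·1.99·(√2.50 − √1.40)/0.00264
  = 3.9800 × (1.5811 − 1.1832) / 0.00264 = 599.90 s.

600 s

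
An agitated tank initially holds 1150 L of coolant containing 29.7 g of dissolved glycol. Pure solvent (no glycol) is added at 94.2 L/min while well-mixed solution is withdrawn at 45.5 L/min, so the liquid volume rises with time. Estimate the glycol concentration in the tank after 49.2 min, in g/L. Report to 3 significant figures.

0.00292 g/L

Total volume: dV/dt = Q_in − Q_out = 48.700 L/min, so V(t) = 1150 + 48.700 t and V(49.2) = 3546.0 L.
Species balance (pure solvent in): dm/dt = −Q_out · m/V(t).
dm/m = −Q_out dt/(V₀ + 48.700 t); integrating gives ln(m/m₀) = −(Q_out/(Q_in−Q_out)) ln(V/V₀).
m = m₀ (V₀/V)^(Q_out/(Q_in−Q_out)) = 29.7 × (1150/3546.0)^(0.93429) = 10.372 g.
C = m/V = 10.372/3546.0 = 0.0029248 g/L.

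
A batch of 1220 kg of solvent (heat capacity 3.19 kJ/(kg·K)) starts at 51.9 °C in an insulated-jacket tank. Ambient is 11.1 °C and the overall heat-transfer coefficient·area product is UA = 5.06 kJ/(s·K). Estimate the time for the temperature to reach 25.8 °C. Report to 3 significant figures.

785 s

M c_p dT/dt = −UA(T − T_amb).
τ = M c_p/UA = 769.13 s; T_ss = T_amb = 11.100 °C.
T(t) = T_ss + (T₀ − T_ss)e^(−t/τ); set T = 25.8:
t = −τ ln[(T − T_ss)/(T₀ − T_ss)] = −769.13 · ln(0.36029) = 785.15 s.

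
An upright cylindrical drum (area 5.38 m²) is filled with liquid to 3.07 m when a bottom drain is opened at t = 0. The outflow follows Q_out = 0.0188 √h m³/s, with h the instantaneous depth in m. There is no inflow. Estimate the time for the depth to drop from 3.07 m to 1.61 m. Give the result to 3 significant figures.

Unsteady balance on liquid volume: A dh/dt = −0.0188 √h.
∫ h^(−1/2) dh = −(0.0188/A) ∫ dt, giving 2√h = 2√h₀ − (0.0188/A) t.
t = 2A(√h₀ − √h)/0.0188 = 2·5.38·(√3.07 − √1.61)/0.0188
  = 10.760 × (1.7521 − 1.2689) / 0.0188 = 276.60 s.

277 s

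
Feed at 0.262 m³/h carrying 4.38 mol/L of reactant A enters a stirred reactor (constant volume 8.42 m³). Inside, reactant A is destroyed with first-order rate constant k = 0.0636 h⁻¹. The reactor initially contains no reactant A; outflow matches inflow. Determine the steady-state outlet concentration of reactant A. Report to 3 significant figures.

1.44 mol/L

V dC/dt = Q(C_in − C) − k V C.
At steady state: 0 = Q C_in − (Q + kV) C_ss, so C_ss = Q C_in/(Q + kV).
C_ss = 0.262·4.38/(0.262 + 0.0636·8.42) = 1.1476/0.79751 = 1.4389 mol/L.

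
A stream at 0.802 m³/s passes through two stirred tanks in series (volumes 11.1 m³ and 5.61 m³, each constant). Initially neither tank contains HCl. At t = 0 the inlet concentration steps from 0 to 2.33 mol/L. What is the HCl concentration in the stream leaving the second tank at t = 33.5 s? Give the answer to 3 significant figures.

Species balance on tank i: dCᵢ/dt = (Cᵢ₋₁ − Cᵢ)/τᵢ with τᵢ = Vᵢ/Q.
τ₁ = 11.1/0.802 = 13.840 s; τ₂ = 5.61/0.802 = 6.9950 s.
Tank 1: C₁ = C_in(1 − e^(−t/τ₁)). Tank 2 (τ₁ ≠ τ₂): C₂ = C_in[1 − (τ₁ e^(−t/τ₁) − τ₂ e^(−t/τ₂))/(τ₁ − τ₂)].
At t = 33.5: e^(−t/τ₁) = 0.088882, e^(−t/τ₂) = 0.0083197.
C₂ = 2.33·[1 − (13.840·0.088882 − 6.9950·0.0083197)/(6.8454)] = 2.33·0.82880 = 1.9311 mol/L.

1.93 mol/L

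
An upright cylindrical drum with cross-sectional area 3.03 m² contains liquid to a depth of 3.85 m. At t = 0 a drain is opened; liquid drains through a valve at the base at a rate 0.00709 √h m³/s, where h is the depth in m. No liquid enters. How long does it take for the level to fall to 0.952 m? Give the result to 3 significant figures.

843 s

Accumulation of liquid (constant cross-section A): A dh/dt = −0.00709 √h.
∫ h^(−1/2) dh = −(0.00709/A) ∫ dt, giving 2√h = 2√h₀ − (0.00709/A) t.
t = 2A(√h₀ − √h)/0.00709 = 2·3.03·(√3.85 − √0.952)/0.00709
  = 6.0600 × (1.9621 − 0.97570) / 0.00709 = 843.13 s.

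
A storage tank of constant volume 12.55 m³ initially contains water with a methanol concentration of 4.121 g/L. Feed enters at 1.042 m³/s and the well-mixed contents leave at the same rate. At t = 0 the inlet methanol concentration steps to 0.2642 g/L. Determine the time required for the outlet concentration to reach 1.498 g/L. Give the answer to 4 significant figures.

13.73 s

Unsteady species balance (constant V, well mixed): V dC/dt = Q(C_in − C), so τ = V/Q = 12.0441 s.
C(t) = C_in + (C₀ − C_in) e^(−t/τ). Set C = 1.498 and solve for t:
e^(−t/τ) = (C − C_in)/(C₀ − C_in) = (1.498 − 0.2642)/(4.121 − 0.2642) = 0.319903
t = −τ ln(…) = 12.0441 × 1.13974 = 13.7272 s.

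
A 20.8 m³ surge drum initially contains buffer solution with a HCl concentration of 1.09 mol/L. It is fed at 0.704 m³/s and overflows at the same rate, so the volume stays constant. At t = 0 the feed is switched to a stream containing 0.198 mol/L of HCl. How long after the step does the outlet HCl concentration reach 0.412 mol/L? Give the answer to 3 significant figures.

Mass balance on the solute (V constant): V dC/dt = Q(C_in − C), so τ = V/Q = 29.545 s.
C(t) = C_in + (C₀ − C_in) e^(−t/τ). Set C = 0.412 and solve for t:
e^(−t/τ) = (C − C_in)/(C₀ − C_in) = (0.412 − 0.198)/(1.09 − 0.198) = 0.23991
t = −τ ln(…) = 29.545 × 1.4275 = 42.176 s.

42.2 s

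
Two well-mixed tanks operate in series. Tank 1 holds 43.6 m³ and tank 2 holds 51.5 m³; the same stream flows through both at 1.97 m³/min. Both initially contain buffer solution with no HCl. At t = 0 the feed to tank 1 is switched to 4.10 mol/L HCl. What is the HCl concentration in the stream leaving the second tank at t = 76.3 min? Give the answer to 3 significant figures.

Time constants: τᵢ = Vᵢ/Q for each well-mixed tank.
τ₁ = 43.6/1.97 = 22.132 min; τ₂ = 51.5/1.97 = 26.142 min.
Solving the cascade with C₁(0)=C₂(0)=0 gives C₂(t) = C_in[1 − (τ₁ e^(−t/τ₁) − τ₂ e^(−t/τ₂))/(τ₁ − τ₂)].
At t = 76.3: e^(−t/τ₁) = 0.031825, e^(−t/τ₂) = 0.054006.
C₂ = 4.10·[1 − (22.132·0.031825 − 26.142·0.054006)/(-4.0102)] = 4.10·0.82358 = 3.3767 mol/L.

3.38 mol/L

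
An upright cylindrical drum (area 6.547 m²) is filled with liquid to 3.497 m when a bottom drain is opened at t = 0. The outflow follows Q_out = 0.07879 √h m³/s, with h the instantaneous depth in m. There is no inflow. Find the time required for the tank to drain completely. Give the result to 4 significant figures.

310.8 s

Mass balance (ρ constant): A dh/dt = −0.07879 √h.
Separate and integrate: 2(√h − √h₀) = −(0.07879/A) t.
Set h = 0: 2√h₀ = (0.07879/A) t_empty ⇒ t_empty = 2A√h₀/0.07879.
t_empty = 2·6.547·√3.497/0.07879 = 13.0940·1.87003/0.07879 = 310.777 s.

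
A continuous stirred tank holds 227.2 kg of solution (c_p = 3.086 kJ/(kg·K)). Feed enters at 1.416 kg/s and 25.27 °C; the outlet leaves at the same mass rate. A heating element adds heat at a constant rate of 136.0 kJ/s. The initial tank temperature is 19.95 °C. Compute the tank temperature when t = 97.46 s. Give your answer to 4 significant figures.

36.54 °C

M c_p dT/dt = ṁ c_p (T_in − T) + Q̇.
Rearrange: dT/dt = (T_ss − T)/τ with τ = M/ṁ = 160.452 s and T_ss = T_in + Q̇/(ṁ c_p) = 56.3929 °C.
Solution: T(t) = T_ss + (T₀ − T_ss) e^(−t/τ).
T(97.46) = 56.3929 + (-36.4429)·e^(−97.46/160.452) = 56.3929 + (-36.4429)·0.544760 = 36.5402 °C.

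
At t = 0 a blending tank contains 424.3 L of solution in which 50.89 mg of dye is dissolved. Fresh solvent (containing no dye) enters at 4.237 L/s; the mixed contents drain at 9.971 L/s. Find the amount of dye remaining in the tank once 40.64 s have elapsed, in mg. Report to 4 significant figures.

Total volume: dV/dt = Q_in − Q_out = -5.73400 L/s, so V(t) = 424.3 − 5.73400 t and V(40.64) = 191.270 L.
Solute balance: dm/dt = 0 − Q_out C = −Q_out m/V(t).
Separate: dm/m = −Q_out dt/V(t) ⇒ ln(m/m₀) = −(Q_out/(Q_in−Q_out)) ln(V/V₀).
m = m₀ (V₀/V)^(Q_out/(Q_in−Q_out)) = 50.89 × (424.3/191.270)^(-1.73893) = 12.7327 mg.

12.73 mg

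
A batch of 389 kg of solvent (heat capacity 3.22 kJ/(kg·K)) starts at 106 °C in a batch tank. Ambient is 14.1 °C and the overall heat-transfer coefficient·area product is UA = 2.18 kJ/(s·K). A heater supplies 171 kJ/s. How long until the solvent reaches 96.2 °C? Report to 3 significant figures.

Lumped-capacitance energy balance: M c_p dT/dt = UA(T_amb − T) + Q̇.
τ = M c_p/UA = 574.58 s; T_ss = T_amb + Q̇/UA = 14.1 + 171/2.18 = 92.540 °C.
T(t) = T_ss + (T₀ − T_ss)e^(−t/τ); set T = 96.2:
t = −τ ln[(T − T_ss)/(T₀ − T_ss)] = −574.58 · ln(0.27190) = 748.29 s.

748 s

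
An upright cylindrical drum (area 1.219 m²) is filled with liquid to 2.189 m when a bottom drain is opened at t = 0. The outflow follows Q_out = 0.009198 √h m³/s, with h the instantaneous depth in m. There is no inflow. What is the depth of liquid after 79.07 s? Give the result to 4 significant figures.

1.395 m

With no inflow, A dh/dt = −0.009198 √h.
Separate and integrate: 2(√h − √h₀) = −(0.009198/A) t.
√h = √2.189 − 0.009198·79.07/(2·1.219) = 1.47953 − 0.298312 = 1.18121.
h = 1.18121² = 1.39527 m.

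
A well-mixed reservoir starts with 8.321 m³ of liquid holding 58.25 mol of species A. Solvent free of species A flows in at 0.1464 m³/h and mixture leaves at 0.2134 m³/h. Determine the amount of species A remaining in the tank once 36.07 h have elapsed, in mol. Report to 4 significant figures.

Let m(t) be the amount of species A. Volume: V(t) = V₀ + (Q_in − Q_out) t = 8.321 − 0.0670000 t; V(36.07) = 5.90431 m³.
No species A enters, so dm/dt = −Q_out · (m/V).
dm/m = −Q_out dt/(V₀ − 0.0670000 t); integrating gives ln(m/m₀) = −(Q_out/(Q_in−Q_out)) ln(V/V₀).
m = m₀ (V₀/V)^(Q_out/(Q_in−Q_out)) = 58.25 × (8.321/5.90431)^(-3.18507) = 19.5299 mol.

19.53 mol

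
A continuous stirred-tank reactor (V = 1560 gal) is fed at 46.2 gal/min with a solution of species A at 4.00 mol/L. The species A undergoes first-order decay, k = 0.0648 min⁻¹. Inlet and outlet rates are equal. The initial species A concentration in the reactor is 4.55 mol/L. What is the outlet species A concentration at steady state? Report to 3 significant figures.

1.25 mol/L

V dC/dt = Q(C_in − C) − k V C.
Steady state (dC/dt = 0): C_ss = Q C_in/(Q + kV) = C_in/(1 + kV/Q).
C_ss = 46.2·4.00/(46.2 + 0.0648·1560) = 184.80/147.29 = 1.2547 mol/L.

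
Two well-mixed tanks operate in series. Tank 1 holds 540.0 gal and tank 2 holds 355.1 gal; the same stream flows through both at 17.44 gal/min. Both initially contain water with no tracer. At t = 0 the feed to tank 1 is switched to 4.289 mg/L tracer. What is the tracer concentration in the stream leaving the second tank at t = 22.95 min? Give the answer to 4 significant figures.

Species balance on tank i: dCᵢ/dt = (Cᵢ₋₁ − Cᵢ)/τᵢ with τᵢ = Vᵢ/Q.
τ₁ = 540.0/17.44 = 30.9633 min; τ₂ = 355.1/17.44 = 20.3612 min.
Tank 1: C₁ = C_in(1 − e^(−t/τ₁)). Tank 2 (τ₁ ≠ τ₂): C₂ = C_in[1 − (τ₁ e^(−t/τ₁) − τ₂ e^(−t/τ₂))/(τ₁ − τ₂)].
At t = 22.95: e^(−t/τ₁) = 0.476542, e^(−t/τ₂) = 0.323958.
C₂ = 4.289·[1 − (30.9633·0.476542 − 20.3612·0.323958)/(10.6021)] = 4.289·0.230421 = 0.988278 mg/L.

0.9883 mg/L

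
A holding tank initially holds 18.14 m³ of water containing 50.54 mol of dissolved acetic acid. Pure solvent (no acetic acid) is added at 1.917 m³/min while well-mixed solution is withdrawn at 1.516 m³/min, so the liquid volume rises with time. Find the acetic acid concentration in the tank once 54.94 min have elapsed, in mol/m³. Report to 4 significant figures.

Let m(t) be the amount of acetic acid. Volume: V(t) = V₀ + (Q_in − Q_out) t = 18.14 + 0.401000 t; V(54.94) = 40.1709 m³.
No acetic acid enters, so dm/dt = −Q_out · (m/V).
Separate: dm/m = −Q_out dt/V(t) ⇒ ln(m/m₀) = −(Q_out/(Q_in−Q_out)) ln(V/V₀).
m = m₀ (V₀/V)^(Q_out/(Q_in−Q_out)) = 50.54 × (18.14/40.1709)^(3.78055) = 2.50212 mol.
C = m/V = 2.50212/40.1709 = 0.0622867 mol/m³.

0.06229 mol/m³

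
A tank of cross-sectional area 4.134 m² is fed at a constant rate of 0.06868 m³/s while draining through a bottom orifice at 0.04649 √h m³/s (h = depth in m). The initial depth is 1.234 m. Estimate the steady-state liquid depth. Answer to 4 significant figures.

2.182 m

A dh/dt = Q_in − 0.04649 √h. Steady state requires inflow = outflow:
Q_in = 0.04649 √h_ss ⇒ √h_ss = 0.06868/0.04649 = 1.47731.
h_ss = 1.47731² = 2.18244 m. (Since h₀ = 1.234 m < h_ss, the level will rise toward this value.)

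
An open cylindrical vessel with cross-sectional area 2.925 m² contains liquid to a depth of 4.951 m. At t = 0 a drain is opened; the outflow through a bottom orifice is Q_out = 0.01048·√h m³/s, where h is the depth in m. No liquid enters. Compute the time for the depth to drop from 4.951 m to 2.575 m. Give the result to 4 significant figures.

346.3 s

Volume balance on the tank: A dh/dt = −0.01048 √h.
Separate and integrate: 2(√h − √h₀) = −(0.01048/A) t.
t = 2A(√h₀ − √h)/0.01048 = 2·2.925·(√4.951 − √2.575)/0.01048
  = 5.85000 × (2.22508 − 1.60468) / 0.01048 = 346.313 s.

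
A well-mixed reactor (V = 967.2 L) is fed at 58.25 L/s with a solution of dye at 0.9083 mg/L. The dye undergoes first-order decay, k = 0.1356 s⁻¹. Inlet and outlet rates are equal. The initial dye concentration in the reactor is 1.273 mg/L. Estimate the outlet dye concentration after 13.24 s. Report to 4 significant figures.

0.3537 mg/L

Accumulation = in − out − consumed: V dC/dt = Q C_in − Q C − k V C.
dC/dt = (Q/V) C_in − (Q/V + k) C; effective rate a = Q/V + k = 0.0602254 + 0.1356 = 0.195825 s⁻¹.
C_ss = Q C_in/(Q + kV) = 0.279344 mg/L; C(t) = C_ss + (C₀ − C_ss) e^(−a t).
C(13.24) = 0.279344 + (0.993656)·e^(−0.195825·13.24) = 0.279344 + (0.993656)·0.0748156 = 0.353685 mg/L.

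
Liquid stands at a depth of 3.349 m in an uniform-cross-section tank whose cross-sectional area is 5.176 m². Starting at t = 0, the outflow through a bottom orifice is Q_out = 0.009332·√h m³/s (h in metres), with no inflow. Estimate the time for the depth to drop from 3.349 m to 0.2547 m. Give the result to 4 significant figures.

1470 s

With no inflow, A dh/dt = −0.009332 √h.
∫ h^(−1/2) dh = −(0.009332/A) ∫ dt, giving 2√h = 2√h₀ − (0.009332/A) t.
t = 2A(√h₀ − √h)/0.009332 = 2·5.176·(√3.349 − √0.2547)/0.009332
  = 10.3520 × (1.83003 − 0.504678) / 0.009332 = 1470.21 s.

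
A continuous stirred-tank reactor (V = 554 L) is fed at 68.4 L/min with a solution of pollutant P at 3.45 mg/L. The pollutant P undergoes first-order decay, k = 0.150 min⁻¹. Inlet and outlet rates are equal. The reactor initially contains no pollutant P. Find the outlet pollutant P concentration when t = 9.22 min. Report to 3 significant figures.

1.43 mg/L

V dC/dt = Q(C_in − C) − k V C.
dC/dt = (Q/V) C_in − (Q/V + k) C; effective rate a = Q/V + k = 0.12347 + 0.150 = 0.27347 min⁻¹.
C_ss = Q C_in/(Q + kV) = 1.5576 mg/L; C(t) = C_ss + (C₀ − C_ss) e^(−a t).
C(9.22) = 1.5576 + (-1.5576)·e^(−0.27347·9.22) = 1.5576 + (-1.5576)·0.080351 = 1.4325 mg/L.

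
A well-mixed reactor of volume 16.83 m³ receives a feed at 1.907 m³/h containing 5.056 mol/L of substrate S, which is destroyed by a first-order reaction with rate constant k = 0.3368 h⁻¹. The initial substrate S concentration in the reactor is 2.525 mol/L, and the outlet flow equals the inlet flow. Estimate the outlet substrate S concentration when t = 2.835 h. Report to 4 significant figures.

1.622 mol/L

Species balance: V dC/dt = Q C_in − Q C − k V C.
This is linear with rate a = Q/V + k = 0.450110 h⁻¹.
C_ss = Q C_in/(Q + kV) = 1.27279 mol/L; C(t) = C_ss + (C₀ − C_ss) e^(−a t).
C(2.835) = 1.27279 + (1.25221)·e^(−0.450110·2.835) = 1.27279 + (1.25221)·0.279135 = 1.62232 mol/L.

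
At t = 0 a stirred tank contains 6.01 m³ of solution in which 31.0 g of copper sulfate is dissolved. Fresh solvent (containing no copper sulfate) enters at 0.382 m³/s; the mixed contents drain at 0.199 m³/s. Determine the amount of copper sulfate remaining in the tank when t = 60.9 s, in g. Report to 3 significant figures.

9.91 g

Total volume: dV/dt = Q_in − Q_out = 0.18300 m³/s, so V(t) = 6.01 + 0.18300 t and V(60.9) = 17.155 m³.
Solute balance: dm/dt = 0 − Q_out C = −Q_out m/V(t).
dm/m = −Q_out dt/(V₀ + 0.18300 t); integrating gives ln(m/m₀) = −(Q_out/(Q_in−Q_out)) ln(V/V₀).
m = m₀ (V₀/V)^(Q_out/(Q_in−Q_out)) = 31.0 × (6.01/17.155)^(1.0874) = 9.9089 g.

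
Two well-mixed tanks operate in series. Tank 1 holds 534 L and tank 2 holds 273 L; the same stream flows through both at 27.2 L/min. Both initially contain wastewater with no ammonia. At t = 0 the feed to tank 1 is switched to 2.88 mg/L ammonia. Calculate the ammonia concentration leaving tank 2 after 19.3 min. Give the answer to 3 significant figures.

Time constants: τᵢ = Vᵢ/Q for each well-mixed tank.
τ₁ = 534/27.2 = 19.632 min; τ₂ = 273/27.2 = 10.037 min.
Solving the cascade with C₁(0)=C₂(0)=0 gives C₂(t) = C_in[1 − (τ₁ e^(−t/τ₁) − τ₂ e^(−t/τ₂))/(τ₁ − τ₂)].
At t = 19.3: e^(−t/τ₁) = 0.37416, e^(−t/τ₂) = 0.14618.
C₂ = 2.88·[1 − (19.632·0.37416 − 10.037·0.14618)/(9.5956)] = 2.88·0.38738 = 1.1156 mg/L.

1.12 mg/L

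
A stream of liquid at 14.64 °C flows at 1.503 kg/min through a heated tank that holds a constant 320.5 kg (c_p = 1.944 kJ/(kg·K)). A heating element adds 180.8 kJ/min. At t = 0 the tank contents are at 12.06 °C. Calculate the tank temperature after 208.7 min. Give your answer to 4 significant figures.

52.30 °C

Heat balance on the well-mixed liquid: M c_p dT/dt = ṁ c_p (T_in − T) + 180.8.
τ = M/ṁ = 213.240 min; T_ss = T_in + Q̇/(ṁ c_p) = 14.64 + 180.8/(1.503·1.944) = 76.5190 °C.
T approaches T_ss exponentially: T(t) = T_ss + (T₀ − T_ss) e^(−t/τ).
T(208.7) = 76.5190 + (-64.4590)·e^(−208.7/213.240) = 76.5190 + (-64.4590)·0.375796 = 52.2956 °C.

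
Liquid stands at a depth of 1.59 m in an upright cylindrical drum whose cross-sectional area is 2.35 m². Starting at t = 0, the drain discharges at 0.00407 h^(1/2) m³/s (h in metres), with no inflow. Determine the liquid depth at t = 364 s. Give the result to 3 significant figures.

Mass balance (ρ constant): A dh/dt = −0.00407 √h.
Separate and integrate: 2(√h − √h₀) = −(0.00407/A) t.
√h = √1.59 − 0.00407·364/(2·2.35) = 1.2610 − 0.31521 = 0.94574.
h = 0.94574² = 0.89443 m.

0.894 m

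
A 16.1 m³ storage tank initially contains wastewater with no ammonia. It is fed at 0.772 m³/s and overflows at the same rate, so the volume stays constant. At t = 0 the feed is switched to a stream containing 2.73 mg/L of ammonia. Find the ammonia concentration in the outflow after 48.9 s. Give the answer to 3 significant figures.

2.47 mg/L

Unsteady species balance (constant V, well mixed): V dC/dt = Q(C_in − C).
Time constant τ = V/Q = 16.1/0.772 = 20.855 s.
C approaches C_in exponentially: C(t) = C_in + (C₀ − C_in) e^(−t/τ).
C(48.9) = 2.73 + (0 − 2.73)·e^(−48.9/20.855) = 2.73 + (-2.7300)·0.095869 = 2.4683 mg/L.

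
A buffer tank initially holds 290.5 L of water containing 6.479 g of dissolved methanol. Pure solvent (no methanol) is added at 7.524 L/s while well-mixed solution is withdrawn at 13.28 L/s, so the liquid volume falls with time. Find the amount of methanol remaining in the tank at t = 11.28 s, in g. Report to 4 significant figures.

3.614 g

Let m(t) be the amount of methanol. Volume: V(t) = V₀ + (Q_in − Q_out) t = 290.5 − 5.75600 t; V(11.28) = 225.572 L.
Solute balance: dm/dt = 0 − Q_out C = −Q_out m/V(t).
Separate: dm/m = −Q_out dt/V(t) ⇒ ln(m/m₀) = −(Q_out/(Q_in−Q_out)) ln(V/V₀).
m = m₀ (V₀/V)^(Q_out/(Q_in−Q_out)) = 6.479 × (290.5/225.572)^(-2.30716) = 3.61446 g.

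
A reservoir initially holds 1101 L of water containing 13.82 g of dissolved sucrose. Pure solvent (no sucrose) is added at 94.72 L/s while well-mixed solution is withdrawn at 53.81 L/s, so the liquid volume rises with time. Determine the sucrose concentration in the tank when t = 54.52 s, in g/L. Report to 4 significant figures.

0.0009670 g/L

Total volume: dV/dt = Q_in − Q_out = 40.9100 L/s, so V(t) = 1101 + 40.9100 t and V(54.52) = 3331.41 L.
Species balance (pure solvent in): dm/dt = −Q_out · m/V(t).
Separate: dm/m = −Q_out dt/V(t) ⇒ ln(m/m₀) = −(Q_out/(Q_in−Q_out)) ln(V/V₀).
m = m₀ (V₀/V)^(Q_out/(Q_in−Q_out)) = 13.82 × (1101/3331.41)^(1.31533) = 3.22140 g.
C = m/V = 3.22140/3331.41 = 0.000966978 g/L.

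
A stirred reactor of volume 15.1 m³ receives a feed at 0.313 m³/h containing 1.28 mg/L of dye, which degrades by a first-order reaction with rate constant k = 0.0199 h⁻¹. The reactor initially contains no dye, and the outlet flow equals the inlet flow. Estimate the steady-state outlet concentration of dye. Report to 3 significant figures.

0.653 mg/L

Accumulation = in − out − consumed: V dC/dt = Q C_in − Q C − k V C.
At steady state: 0 = Q C_in − (Q + kV) C_ss, so C_ss = Q C_in/(Q + kV).
C_ss = 0.313·1.28/(0.313 + 0.0199·15.1) = 0.40064/0.61349 = 0.65305 mg/L.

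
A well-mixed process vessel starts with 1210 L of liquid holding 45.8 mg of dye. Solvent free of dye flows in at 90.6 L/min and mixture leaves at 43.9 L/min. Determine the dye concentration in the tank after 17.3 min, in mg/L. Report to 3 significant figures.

0.0140 mg/L

Let m(t) be the amount of dye. Volume: V(t) = V₀ + (Q_in − Q_out) t = 1210 + 46.700 t; V(17.3) = 2017.9 L.
Solute balance: dm/dt = 0 − Q_out C = −Q_out m/V(t).
Separate: dm/m = −Q_out dt/V(t) ⇒ ln(m/m₀) = −(Q_out/(Q_in−Q_out)) ln(V/V₀).
m = m₀ (V₀/V)^(Q_out/(Q_in−Q_out)) = 45.8 × (1210/2017.9)^(0.94004) = 28.318 mg.
C = m/V = 28.318/2017.9 = 0.014033 mg/L.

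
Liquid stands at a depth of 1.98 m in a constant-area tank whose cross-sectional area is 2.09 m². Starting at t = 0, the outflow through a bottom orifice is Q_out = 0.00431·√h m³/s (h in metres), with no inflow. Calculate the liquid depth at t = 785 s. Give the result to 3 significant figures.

0.357 m

Accumulation of liquid (constant cross-section A): A dh/dt = −0.00431 √h.
∫ h^(−1/2) dh = −(0.00431/A) ∫ dt, giving 2√h = 2√h₀ − (0.00431/A) t.
√h = √1.98 − 0.00431·785/(2·2.09) = 1.4071 − 0.80941 = 0.59771.
h = 0.59771² = 0.35726 m.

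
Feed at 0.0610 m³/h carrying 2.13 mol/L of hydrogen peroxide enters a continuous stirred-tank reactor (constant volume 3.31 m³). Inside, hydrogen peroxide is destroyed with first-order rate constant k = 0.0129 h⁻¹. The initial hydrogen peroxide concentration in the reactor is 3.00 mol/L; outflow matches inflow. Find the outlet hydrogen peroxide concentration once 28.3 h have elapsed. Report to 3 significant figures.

Accumulation = in − out − consumed: V dC/dt = Q C_in − Q C − k V C.
This is linear with rate a = Q/V + k = 0.031329 h⁻¹.
C_ss = Q C_in/(Q + kV) = 1.2530 mol/L; C(t) = C_ss + (C₀ − C_ss) e^(−a t).
C(28.3) = 1.2530 + (1.7470)·e^(−0.031329·28.3) = 1.2530 + (1.7470)·0.41205 = 1.9728 mol/L.

1.97 mol/L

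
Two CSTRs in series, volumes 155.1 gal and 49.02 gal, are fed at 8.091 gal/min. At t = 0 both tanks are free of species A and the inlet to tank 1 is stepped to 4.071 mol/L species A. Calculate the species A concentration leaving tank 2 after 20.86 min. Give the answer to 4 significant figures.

2.126 mol/L

Species balance on tank i: dCᵢ/dt = (Cᵢ₋₁ − Cᵢ)/τᵢ with τᵢ = Vᵢ/Q.
τ₁ = 155.1/8.091 = 19.1694 min; τ₂ = 49.02/8.091 = 6.05858 min.
Tank 1: C₁ = C_in(1 − e^(−t/τ₁)). Tank 2 (τ₁ ≠ τ₂): C₂ = C_in[1 − (τ₁ e^(−t/τ₁) − τ₂ e^(−t/τ₂))/(τ₁ − τ₂)].
At t = 20.86: e^(−t/τ₁) = 0.336826, e^(−t/τ₂) = 0.0319671.
C₂ = 4.071·[1 − (19.1694·0.336826 − 6.05858·0.0319671)/(13.1109)] = 4.071·0.522298 = 2.12628 mol/L.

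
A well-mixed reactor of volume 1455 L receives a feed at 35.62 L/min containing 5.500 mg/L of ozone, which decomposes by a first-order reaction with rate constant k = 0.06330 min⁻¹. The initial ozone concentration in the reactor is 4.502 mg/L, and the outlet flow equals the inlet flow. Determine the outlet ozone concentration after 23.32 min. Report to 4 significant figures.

V dC/dt = Q(C_in − C) − k V C.
dC/dt = (Q/V) C_in − (Q/V + k) C; effective rate a = Q/V + k = 0.0244811 + 0.06330 = 0.0877811 min⁻¹.
C_ss = Q C_in/(Q + kV) = 1.53388 mg/L; C(t) = C_ss + (C₀ − C_ss) e^(−a t).
C(23.32) = 1.53388 + (2.96812)·e^(−0.0877811·23.32) = 1.53388 + (2.96812)·0.129115 = 1.91711 mg/L.

1.917 mg/L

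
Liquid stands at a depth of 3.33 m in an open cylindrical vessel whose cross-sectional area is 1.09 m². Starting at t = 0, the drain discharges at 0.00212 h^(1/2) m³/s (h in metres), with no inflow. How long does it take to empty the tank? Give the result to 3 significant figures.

With no inflow, A dh/dt = −0.00212 √h.
Separate and integrate: 2(√h − √h₀) = −(0.00212/A) t.
Tank is empty when √h = 0: t_empty = 2A√h₀/0.00212.
t_empty = 2·1.09·√3.33/0.00212 = 2.1800·1.8248/0.00212 = 1876.5 s.

1880 s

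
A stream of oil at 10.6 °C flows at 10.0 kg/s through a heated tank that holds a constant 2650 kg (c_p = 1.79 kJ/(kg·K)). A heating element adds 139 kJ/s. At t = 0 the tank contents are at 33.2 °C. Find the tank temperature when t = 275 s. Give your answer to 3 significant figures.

23.6 °C

First-law balance (no shaft work): M c_p dT/dt = ṁ c_p (T_in − T) + 139.
Rearrange: dT/dt = (T_ss − T)/τ with τ = M/ṁ = 265.00 s and T_ss = T_in + Q̇/(ṁ c_p) = 18.365 °C.
T approaches T_ss exponentially: T(t) = T_ss + (T₀ − T_ss) e^(−t/τ).
T(275) = 18.365 + (14.835)·e^(−275/265.00) = 18.365 + (14.835)·0.35426 = 23.621 °C.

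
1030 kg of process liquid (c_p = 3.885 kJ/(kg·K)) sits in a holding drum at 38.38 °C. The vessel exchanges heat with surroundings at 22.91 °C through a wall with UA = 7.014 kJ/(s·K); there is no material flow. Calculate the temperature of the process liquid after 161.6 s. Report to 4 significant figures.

Lumped-capacitance energy balance: M c_p dT/dt = UA(T_amb − T).
dT/dt = (T_ss − T)/τ with T_ss = T_amb = 22.9100 °C, τ = M c_p/UA = 1030·3.885/7.014 = 570.509 s.
Solution: T(t) = T_ss + (T₀ − T_ss) e^(−t/τ).
T(161.6) = 22.9100 + (15.4700)·0.753327 = 34.5640 °C.

34.56 °C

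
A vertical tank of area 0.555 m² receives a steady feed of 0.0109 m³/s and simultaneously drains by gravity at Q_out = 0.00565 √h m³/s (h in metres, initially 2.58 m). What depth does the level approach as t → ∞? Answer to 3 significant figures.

3.72 m

A dh/dt = Q_in − 0.00565 √h. Steady state requires inflow = outflow:
Q_in = 0.00565 √h_ss ⇒ √h_ss = 0.0109/0.00565 = 1.9292.
h_ss = 1.9292² = 3.7218 m. (Since h₀ = 2.58 m < h_ss, the level will rise toward this value.)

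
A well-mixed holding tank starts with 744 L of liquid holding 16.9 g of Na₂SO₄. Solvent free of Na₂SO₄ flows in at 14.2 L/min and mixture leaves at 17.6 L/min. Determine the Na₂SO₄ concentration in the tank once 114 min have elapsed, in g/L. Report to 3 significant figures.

Let m(t) be the amount of Na₂SO₄. Volume: V(t) = V₀ + (Q_in − Q_out) t = 744 − 3.4000 t; V(114) = 356.40 L.
Solute balance: dm/dt = 0 − Q_out C = −Q_out m/V(t).
dm/m = −Q_out dt/(V₀ − 3.4000 t); integrating gives ln(m/m₀) = −(Q_out/(Q_in−Q_out)) ln(V/V₀).
m = m₀ (V₀/V)^(Q_out/(Q_in−Q_out)) = 16.9 × (744/356.40)^(-5.1765) = 0.37437 g.
C = m/V = 0.37437/356.40 = 0.0010504 g/L.

0.00105 g/L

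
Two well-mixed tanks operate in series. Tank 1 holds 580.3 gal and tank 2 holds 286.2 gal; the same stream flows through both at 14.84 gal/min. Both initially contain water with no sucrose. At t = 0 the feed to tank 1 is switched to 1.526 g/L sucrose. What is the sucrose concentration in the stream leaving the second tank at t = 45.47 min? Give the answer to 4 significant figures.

0.7253 g/L

Each tank obeys Vᵢ dCᵢ/dt = Q(Cᵢ₋₁ − Cᵢ), so τᵢ = Vᵢ/Q.
τ₁ = 580.3/14.84 = 39.1038 min; τ₂ = 286.2/14.84 = 19.2857 min.
Solving the cascade with C₁(0)=C₂(0)=0 gives C₂(t) = C_in[1 − (τ₁ e^(−t/τ₁) − τ₂ e^(−t/τ₂))/(τ₁ − τ₂)].
At t = 45.47: e^(−t/τ₁) = 0.312609, e^(−t/τ₂) = 0.0946373.
C₂ = 1.526·[1 − (39.1038·0.312609 − 19.2857·0.0946373)/(19.8181)] = 1.526·0.475275 = 0.725270 g/L.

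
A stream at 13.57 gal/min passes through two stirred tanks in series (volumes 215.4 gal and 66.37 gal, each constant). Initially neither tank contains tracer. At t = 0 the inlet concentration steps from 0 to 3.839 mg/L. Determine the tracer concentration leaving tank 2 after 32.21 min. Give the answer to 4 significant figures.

Time constants: τᵢ = Vᵢ/Q for each well-mixed tank.
τ₁ = 215.4/13.57 = 15.8732 min; τ₂ = 66.37/13.57 = 4.89094 min.
Tank 1: C₁ = C_in(1 − e^(−t/τ₁)). Tank 2 (τ₁ ≠ τ₂): C₂ = C_in[1 − (τ₁ e^(−t/τ₁) − τ₂ e^(−t/τ₂))/(τ₁ − τ₂)].
At t = 32.21: e^(−t/τ₁) = 0.131441, e^(−t/τ₂) = 0.00138003.
C₂ = 3.839·[1 − (15.8732·0.131441 − 4.89094·0.00138003)/(10.9823)] = 3.839·0.810637 = 3.11204 mg/L.

3.112 mg/L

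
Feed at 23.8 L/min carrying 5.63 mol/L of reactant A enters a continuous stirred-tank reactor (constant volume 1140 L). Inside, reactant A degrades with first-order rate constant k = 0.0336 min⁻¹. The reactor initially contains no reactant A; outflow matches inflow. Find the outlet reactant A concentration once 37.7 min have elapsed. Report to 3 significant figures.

Accumulation = in − out − consumed: V dC/dt = Q C_in − Q C − k V C.
dC/dt = (Q/V) C_in − (Q/V + k) C; effective rate a = Q/V + k = 0.020877 + 0.0336 = 0.054477 min⁻¹.
C_ss = Q C_in/(Q + kV) = 2.1576 mol/L; C(t) = C_ss + (C₀ − C_ss) e^(−a t).
C(37.7) = 2.1576 + (-2.1576)·e^(−0.054477·37.7) = 2.1576 + (-2.1576)·0.12825 = 1.8809 mol/L.

1.88 mol/L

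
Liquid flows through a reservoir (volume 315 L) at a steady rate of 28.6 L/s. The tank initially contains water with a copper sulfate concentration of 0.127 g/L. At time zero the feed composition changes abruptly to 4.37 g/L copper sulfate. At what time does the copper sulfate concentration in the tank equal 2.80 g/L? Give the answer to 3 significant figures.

11.0 s

Species balance: V dC/dt = Q(C_in − C) ⇒ τ = V/Q = 11.014 s.
C(t) = C_in + (C₀ − C_in) e^(−t/τ). Set C = 2.80 and solve for t:
e^(−t/τ) = (C − C_in)/(C₀ − C_in) = (2.80 − 4.37)/(0.127 − 4.37) = 0.37002
t = −τ ln(…) = 11.014 × 0.99419 = 10.950 s.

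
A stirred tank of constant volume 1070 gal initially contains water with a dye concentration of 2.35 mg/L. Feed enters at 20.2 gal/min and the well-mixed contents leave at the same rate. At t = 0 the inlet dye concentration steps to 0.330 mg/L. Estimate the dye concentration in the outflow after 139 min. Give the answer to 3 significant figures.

Unsteady species balance (constant V, well mixed): V dC/dt = Q(C_in − C).
Rewrite as dC/dt + C/τ = C_in/τ, τ = V/Q = 52.970 min.
Integrating: C(t) = C_in + (C₀ − C_in) e^(−t/τ).
C(139) = 0.330 + (2.35 − 0.330)·e^(−139/52.970) = 0.330 + (2.0200)·0.072504 = 0.47646 mg/L.

0.476 mg/L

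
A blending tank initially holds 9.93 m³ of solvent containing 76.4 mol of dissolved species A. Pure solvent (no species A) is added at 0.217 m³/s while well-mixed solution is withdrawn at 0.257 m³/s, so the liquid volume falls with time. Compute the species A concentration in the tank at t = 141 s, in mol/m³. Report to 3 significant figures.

Let m(t) be the amount of species A. Volume: V(t) = V₀ + (Q_in − Q_out) t = 9.93 − 0.040000 t; V(141) = 4.2900 m³.
No species A enters, so dm/dt = −Q_out · (m/V).
Separate: dm/m = −Q_out dt/V(t) ⇒ ln(m/m₀) = −(Q_out/(Q_in−Q_out)) ln(V/V₀).
m = m₀ (V₀/V)^(Q_out/(Q_in−Q_out)) = 76.4 × (9.93/4.2900)^(-6.4250) = 0.34772 mol.
C = m/V = 0.34772/4.2900 = 0.081054 mol/m³.

0.0811 mol/m³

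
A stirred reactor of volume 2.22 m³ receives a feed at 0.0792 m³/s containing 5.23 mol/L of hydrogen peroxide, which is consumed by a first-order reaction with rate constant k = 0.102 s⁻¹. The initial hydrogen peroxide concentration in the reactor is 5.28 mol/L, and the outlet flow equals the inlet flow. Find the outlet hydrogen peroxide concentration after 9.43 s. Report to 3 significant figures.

Species balance: V dC/dt = Q C_in − Q C − k V C.
This is linear with rate a = Q/V + k = 0.13768 s⁻¹.
C_ss = Q C_in/(Q + kV) = 1.3552 mol/L; C(t) = C_ss + (C₀ − C_ss) e^(−a t).
C(9.43) = 1.3552 + (3.9248)·e^(−0.13768·9.43) = 1.3552 + (3.9248)·0.27300 = 2.4267 mol/L.

2.43 mol/L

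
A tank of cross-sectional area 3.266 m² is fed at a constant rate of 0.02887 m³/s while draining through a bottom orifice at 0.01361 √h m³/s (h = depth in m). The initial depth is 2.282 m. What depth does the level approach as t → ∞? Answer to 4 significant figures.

4.500 m

A dh/dt = Q_in − 0.01361 √h. Steady state requires inflow = outflow:
Q_in = 0.01361 √h_ss ⇒ √h_ss = 0.02887/0.01361 = 2.12123.
h_ss = 2.12123² = 4.49964 m. (Since h₀ = 2.282 m < h_ss, the level will rise toward this value.)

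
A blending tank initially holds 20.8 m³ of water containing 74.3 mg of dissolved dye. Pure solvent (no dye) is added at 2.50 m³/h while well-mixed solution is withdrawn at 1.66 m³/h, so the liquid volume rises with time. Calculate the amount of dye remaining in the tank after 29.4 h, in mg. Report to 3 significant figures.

15.8 mg

Let m(t) be the amount of dye. Volume: V(t) = V₀ + (Q_in − Q_out) t = 20.8 + 0.84000 t; V(29.4) = 45.496 m³.
No dye enters, so dm/dt = −Q_out · (m/V).
dm/m = −Q_out dt/(V₀ + 0.84000 t); integrating gives ln(m/m₀) = −(Q_out/(Q_in−Q_out)) ln(V/V₀).
m = m₀ (V₀/V)^(Q_out/(Q_in−Q_out)) = 74.3 × (20.8/45.496)^(1.9762) = 15.822 mg.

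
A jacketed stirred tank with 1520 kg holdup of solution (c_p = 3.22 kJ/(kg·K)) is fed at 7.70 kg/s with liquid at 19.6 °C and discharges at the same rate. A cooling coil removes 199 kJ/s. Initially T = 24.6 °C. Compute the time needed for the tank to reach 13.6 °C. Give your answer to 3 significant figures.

367 s

First-law balance (no shaft work): M c_p dT/dt = ṁ c_p (T_in − T) − 199.
τ = M/ṁ = 197.40 s; T_ss = T_in − Q̇/(ṁ c_p) = 11.574 °C.
T(t) = T_ss + (T₀ − T_ss) e^(−t/τ). Set T = 13.6:
e^(−t/τ) = (13.6 − 11.574)/(24.6 − 11.574) = 0.15554
t = −197.40 · ln(0.15554) = 367.33 s.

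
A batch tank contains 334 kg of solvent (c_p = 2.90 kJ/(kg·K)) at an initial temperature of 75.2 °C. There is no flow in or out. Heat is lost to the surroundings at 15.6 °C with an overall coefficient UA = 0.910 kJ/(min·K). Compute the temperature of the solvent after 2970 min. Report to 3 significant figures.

19.3 °C

M c_p dT/dt = −UA(T − T_amb).
dT/dt = (T_ss − T)/τ with T_ss = T_amb = 15.600 °C, τ = M c_p/UA = 334·2.90/0.910 = 1064.4 min.
This is linear first-order; T(t) = T_ss + (T₀ − T_ss) e^(−t/τ).
T(2970) = 15.600 + (59.600)·0.061402 = 19.260 °C.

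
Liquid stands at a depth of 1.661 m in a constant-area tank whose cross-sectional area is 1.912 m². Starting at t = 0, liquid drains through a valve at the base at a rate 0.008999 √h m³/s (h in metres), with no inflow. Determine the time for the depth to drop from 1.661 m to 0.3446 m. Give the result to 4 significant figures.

298.2 s

Unsteady balance on liquid volume: A dh/dt = −0.008999 √h.
Separate and integrate: 2(√h − √h₀) = −(0.008999/A) t.
t = 2A(√h₀ − √h)/0.008999 = 2·1.912·(√1.661 − √0.3446)/0.008999
  = 3.82400 × (1.28880 − 0.587026) / 0.008999 = 298.208 s.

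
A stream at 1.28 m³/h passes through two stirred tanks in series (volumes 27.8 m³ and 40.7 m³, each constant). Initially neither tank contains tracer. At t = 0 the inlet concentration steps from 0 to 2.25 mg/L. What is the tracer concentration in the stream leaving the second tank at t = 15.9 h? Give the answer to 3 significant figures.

0.276 mg/L

Each tank obeys Vᵢ dCᵢ/dt = Q(Cᵢ₋₁ − Cᵢ), so τᵢ = Vᵢ/Q.
τ₁ = 27.8/1.28 = 21.719 h; τ₂ = 40.7/1.28 = 31.797 h.
Tank 1: C₁ = C_in(1 − e^(−t/τ₁)). Tank 2 (τ₁ ≠ τ₂): C₂ = C_in[1 − (τ₁ e^(−t/τ₁) − τ₂ e^(−t/τ₂))/(τ₁ − τ₂)].
At t = 15.9: e^(−t/τ₁) = 0.48090, e^(−t/τ₂) = 0.60650.
C₂ = 2.25·[1 − (21.719·0.48090 − 31.797·0.60650)/(-10.078)] = 2.25·0.12283 = 0.27638 mg/L.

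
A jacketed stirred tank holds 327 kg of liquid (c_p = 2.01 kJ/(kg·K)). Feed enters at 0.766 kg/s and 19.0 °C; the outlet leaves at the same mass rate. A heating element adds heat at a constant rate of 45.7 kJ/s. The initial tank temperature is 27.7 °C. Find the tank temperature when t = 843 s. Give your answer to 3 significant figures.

45.8 °C

M c_p dT/dt = ṁ c_p (T_in − T) + Q̇.
Rearrange: dT/dt = (T_ss − T)/τ with τ = M/ṁ = 426.89 s and T_ss = T_in + Q̇/(ṁ c_p) = 48.682 °C.
Solution: T(t) = T_ss + (T₀ − T_ss) e^(−t/τ).
T(843) = 48.682 + (-20.982)·e^(−843/426.89) = 48.682 + (-20.982)·0.13880 = 45.770 °C.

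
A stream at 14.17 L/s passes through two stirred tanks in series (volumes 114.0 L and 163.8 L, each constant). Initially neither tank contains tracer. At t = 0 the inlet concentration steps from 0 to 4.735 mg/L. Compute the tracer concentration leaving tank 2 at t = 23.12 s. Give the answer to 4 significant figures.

3.240 mg/L

Each tank obeys Vᵢ dCᵢ/dt = Q(Cᵢ₋₁ − Cᵢ), so τᵢ = Vᵢ/Q.
τ₁ = 114.0/14.17 = 8.04517 s; τ₂ = 163.8/14.17 = 11.5596 s.
Solving the cascade with C₁(0)=C₂(0)=0 gives C₂(t) = C_in[1 − (τ₁ e^(−t/τ₁) − τ₂ e^(−t/τ₂))/(τ₁ − τ₂)].
At t = 23.12: e^(−t/τ₁) = 0.0564853, e^(−t/τ₂) = 0.135327.
C₂ = 4.735·[1 − (8.04517·0.0564853 − 11.5596·0.135327)/(-3.51447)] = 4.735·0.684193 = 3.23965 mg/L.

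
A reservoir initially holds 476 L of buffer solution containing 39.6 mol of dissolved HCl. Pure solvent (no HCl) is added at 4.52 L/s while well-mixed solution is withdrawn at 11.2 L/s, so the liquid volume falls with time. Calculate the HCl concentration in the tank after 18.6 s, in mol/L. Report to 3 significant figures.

Let m(t) be the amount of HCl. Volume: V(t) = V₀ + (Q_in − Q_out) t = 476 − 6.6800 t; V(18.6) = 351.75 L.
Species balance (pure solvent in): dm/dt = −Q_out · m/V(t).
Separate: dm/m = −Q_out dt/V(t) ⇒ ln(m/m₀) = −(Q_out/(Q_in−Q_out)) ln(V/V₀).
m = m₀ (V₀/V)^(Q_out/(Q_in−Q_out)) = 39.6 × (476/351.75)^(-1.6766) = 23.847 mol.
C = m/V = 23.847/351.75 = 0.067795 mol/L.

0.0678 mol/L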